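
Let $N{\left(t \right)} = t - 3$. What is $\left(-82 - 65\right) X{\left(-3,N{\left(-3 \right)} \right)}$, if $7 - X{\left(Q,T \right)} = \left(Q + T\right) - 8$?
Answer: $-3528$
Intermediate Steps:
$N{\left(t \right)} = -3 + t$ ($N{\left(t \right)} = t - 3 = -3 + t$)
$X{\left(Q,T \right)} = 15 - Q - T$ ($X{\left(Q,T \right)} = 7 - \left(\left(Q + T\right) - 8\right) = 7 - \left(-8 + Q + T\right) = 15 - Q - T$)
$\left(-82 - 65\right) X{\left(-3,N{\left(-3 \right)} \right)} = \left(-82 - 65\right) \left(15 - -3 - \left(-3 - 3\right)\right) = - 147 \left(15 + 3 - -6\right) = - 147 \left(15 + 3 + 6\right) = \left(-147\right) 24 = -3528$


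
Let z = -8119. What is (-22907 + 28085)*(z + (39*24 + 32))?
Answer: -37027878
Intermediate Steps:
(-22907 + 28085)*(z + (39*24 + 32)) = (-22907 + 28085)*(-8119 + (39*24 + 32)) = 5178*(-8119 + (936 + 32)) = 5178*(-8119 + 968) = 5178*(-7151) = -37027878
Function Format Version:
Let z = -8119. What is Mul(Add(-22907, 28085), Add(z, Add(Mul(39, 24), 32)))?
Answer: -37027878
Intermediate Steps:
Mul(Add(-22907, 28085), Add(z, Add(Mul(39, 24), 32))) = Mul(Add(-22907, 28085), Add(-8119, Add(Mul(39, 24), 32))) = Mul(5178, Add(-8119, Add(936, 32))) = Mul(5178, Add(-8119, 968)) = Mul(5178, -7151) = -37027878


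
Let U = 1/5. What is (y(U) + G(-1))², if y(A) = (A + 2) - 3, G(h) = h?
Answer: 81/25 ≈ 3.2400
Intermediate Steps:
U = ⅕ (U = 1*(⅕) = ⅕ ≈ 0.20000)
y(A) = -1 + A (y(A) = (2 + A) - 3 = -1 + A)
(y(U) + G(-1))² = ((-1 + ⅕) - 1)² = (-⅘ - 1)² = (-9/5)² = 81/25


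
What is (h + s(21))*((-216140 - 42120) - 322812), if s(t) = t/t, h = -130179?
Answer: 75642790816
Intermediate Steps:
s(t) = 1
(h + s(21))*((-216140 - 42120) - 322812) = (-130179 + 1)*((-216140 - 42120) - 322812) = -130178*(-258260 - 322812) = -130178*(-581072) = 75642790816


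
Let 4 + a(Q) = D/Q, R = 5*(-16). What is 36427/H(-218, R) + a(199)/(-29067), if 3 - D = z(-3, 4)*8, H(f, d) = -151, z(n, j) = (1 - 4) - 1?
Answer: -210705783280/873434283 ≈ -241.24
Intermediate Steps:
R = -80
z(n, j) = -4 (z(n, j) = -3 - 1 = -4)
D = 35 (D = 3 - (-4)*8 = 3 - 1*(-32) = 3 + 32 = 35)
a(Q) = -4 + 35/Q
36427/H(-218, R) + a(199)/(-29067) = 36427/(-151) + (-4 + 35/199)/(-29067) = 36427*(-1/151) + (-4 + 35*(1/199))*(-1/29067) = -36427/151 + (-4 + 35/199)*(-1/29067) = -36427/151 - 761/199*(-1/29067) = -36427/151 + 761/5784333 = -210705783280/873434283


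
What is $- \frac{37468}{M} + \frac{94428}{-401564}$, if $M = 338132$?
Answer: $- \frac{2935933028}{8486352403} \approx -0.34596$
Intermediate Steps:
$- \frac{37468}{M} + \frac{94428}{-401564} = - \frac{37468}{338132} + \frac{94428}{-401564} = \left(-37468\right) \frac{1}{338132} + 94428 \left(- \frac{1}{401564}\right) = - \frac{9367}{84533} - \frac{23607}{100391} = - \frac{2935933028}{8486352403}$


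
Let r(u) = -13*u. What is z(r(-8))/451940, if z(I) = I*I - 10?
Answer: 5403/225970 ≈ 0.023910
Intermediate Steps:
z(I) = -10 + I² (z(I) = I² - 10 = -10 + I²)
z(r(-8))/451940 = (-10 + (-13*(-8))²)/451940 = (-10 + 104²)*(1/451940) = (-10 + 10816)*(1/451940) = 10806*(1/451940) = 5403/225970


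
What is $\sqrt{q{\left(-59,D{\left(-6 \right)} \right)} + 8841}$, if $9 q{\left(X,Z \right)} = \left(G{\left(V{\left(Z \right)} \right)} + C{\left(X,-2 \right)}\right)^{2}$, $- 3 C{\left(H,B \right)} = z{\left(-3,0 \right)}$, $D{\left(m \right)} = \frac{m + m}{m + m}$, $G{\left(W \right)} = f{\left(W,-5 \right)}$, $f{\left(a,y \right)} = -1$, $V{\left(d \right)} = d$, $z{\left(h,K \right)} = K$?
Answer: $\frac{\sqrt{79570}}{3} \approx 94.027$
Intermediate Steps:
$G{\left(W \right)} = -1$
$D{\left(m \right)} = 1$ ($D{\left(m \right)} = \frac{2 m}{2 m} = 2 m \frac{1}{2 m} = 1$)
$C{\left(H,B \right)} = 0$ ($C{\left(H,B \right)} = \left(- \frac{1}{3}\right) 0 = 0$)
$q{\left(X,Z \right)} = \frac{1}{9}$ ($q{\left(X,Z \right)} = \frac{\left(-1 + 0\right)^{2}}{9} = \frac{\left(-1\right)^{2}}{9} = \frac{1}{9} \cdot 1 = \frac{1}{9}$)
$\sqrt{q{\left(-59,D{\left(-6 \right)} \right)} + 8841} = \sqrt{\frac{1}{9} + 8841} = \sqrt{\frac{79570}{9}} = \frac{\sqrt{79570}}{3}$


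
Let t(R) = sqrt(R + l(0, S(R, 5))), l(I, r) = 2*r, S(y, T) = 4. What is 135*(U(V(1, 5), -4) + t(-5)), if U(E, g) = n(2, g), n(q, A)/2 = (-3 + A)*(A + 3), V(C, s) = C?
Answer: 1890 + 135*sqrt(3) ≈ 2123.8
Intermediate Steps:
n(q, A) = 2*(-3 + A)*(3 + A) (n(q, A) = 2*((-3 + A)*(A + 3)) = 2*((-3 + A)*(3 + A)) = 2*(-3 + A)*(3 + A))
U(E, g) = -18 + 2*g**2
t(R) = sqrt(8 + R) (t(R) = sqrt(R + 2*4) = sqrt(R + 8) = sqrt(8 + R))
135*(U(V(1, 5), -4) + t(-5)) = 135*((-18 + 2*(-4)**2) + sqrt(8 - 5)) = 135*((-18 + 2*16) + sqrt(3)) = 135*((-18 + 32) + sqrt(3)) = 135*(14 + sqrt(3)) = 1890 + 135*sqrt(3)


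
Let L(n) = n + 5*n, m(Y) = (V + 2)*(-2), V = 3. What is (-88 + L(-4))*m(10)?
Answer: 1120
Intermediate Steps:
m(Y) = -10 (m(Y) = (3 + 2)*(-2) = 5*(-2) = -10)
L(n) = 6*n
(-88 + L(-4))*m(10) = (-88 + 6*(-4))*(-10) = (-88 - 24)*(-10) = -112*(-10) = 1120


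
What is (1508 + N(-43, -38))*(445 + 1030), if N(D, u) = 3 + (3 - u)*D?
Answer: -371700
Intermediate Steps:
N(D, u) = 3 + D*(3 - u)
(1508 + N(-43, -38))*(445 + 1030) = (1508 + (3 + 3*(-43) - 1*(-43)*(-38)))*(445 + 1030) = (1508 + (3 - 129 - 1634))*1475 = (1508 - 1760)*1475 = -252*1475 = -371700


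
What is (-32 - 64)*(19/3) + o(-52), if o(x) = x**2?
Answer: 2096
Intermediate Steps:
(-32 - 64)*(19/3) + o(-52) = (-32 - 64)*(19/3) + (-52)**2 = -1824/3 + 2704 = -96*19/3 + 2704 = -608 + 2704 = 2096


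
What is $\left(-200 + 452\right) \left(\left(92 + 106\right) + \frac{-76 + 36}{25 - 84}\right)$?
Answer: $\frac{2953944}{59} \approx 50067.0$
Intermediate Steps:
$\left(-200 + 452\right) \left(\left(92 + 106\right) + \frac{-76 + 36}{25 - 84}\right) = 252 \left(198 - \frac{40}{-59}\right) = 252 \left(198 - - \frac{40}{59}\right) = 252 \left(198 + \frac{40}{59}\right) = 252 \cdot \frac{11722}{59} = \frac{2953944}{59}$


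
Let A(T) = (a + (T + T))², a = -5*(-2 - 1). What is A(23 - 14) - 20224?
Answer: -19135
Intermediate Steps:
a = 15 (a = -5*(-3) = 15)
A(T) = (15 + 2*T)² (A(T) = (15 + (T + T))² = (15 + 2*T)²)
A(23 - 14) - 20224 = (15 + 2*(23 - 14))² - 20224 = (15 + 2*9)² - 20224 = (15 + 18)² - 20224 = 33² - 20224 = 1089 - 20224 = -19135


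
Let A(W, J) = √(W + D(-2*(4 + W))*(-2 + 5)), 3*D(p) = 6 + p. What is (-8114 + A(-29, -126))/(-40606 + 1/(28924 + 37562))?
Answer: 539467404/2699730515 - 199458*√3/2699730515 ≈ 0.19969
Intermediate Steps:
D(p) = 2 + p/3 (D(p) = (6 + p)/3 = 2 + p/3)
A(W, J) = √(-2 - W) (A(W, J) = √(W + (2 + (-2*(4 + W))/3)*(-2 + 5)) = √(W + (2 + (-8 - 2*W)/3)*3) = √(W + (2 + (-8/3 - 2*W/3))*3) = √(W + (-⅔ - 2*W/3)*3) = √(W + (-2 - 2*W)) = √(-2 - W))
(-8114 + A(-29, -126))/(-40606 + 1/(28924 + 37562)) = (-8114 + √(-2 - 1*(-29)))/(-40606 + 1/(28924 + 37562)) = (-8114 + √(-2 + 29))/(-40606 + 1/66486) = (-8114 + √27)/(-40606 + 1/66486) = (-8114 + 3*√3)/(-2699730515/66486) = (-8114 + 3*√3)*(-66486/2699730515) = 539467404/2699730515 - 199458*√3/2699730515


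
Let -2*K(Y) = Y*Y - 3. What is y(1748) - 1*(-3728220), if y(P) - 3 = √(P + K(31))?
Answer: 3728223 + 3*√141 ≈ 3.7283e+6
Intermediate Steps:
K(Y) = 3/2 - Y²/2 (K(Y) = -(Y*Y - 3)/2 = -(Y² - 3)/2 = -(-3 + Y²)/2 = 3/2 - Y²/2)
y(P) = 3 + √(-479 + P) (y(P) = 3 + √(P + (3/2 - ½*31²)) = 3 + √(P + (3/2 - ½*961)) = 3 + √(P + (3/2 - 961/2)) = 3 + √(P - 479) = 3 + √(-479 + P))
y(1748) - 1*(-3728220) = (3 + √(-479 + 1748)) - 1*(-3728220) = (3 + √1269) + 3728220 = (3 + 3*√141) + 3728220 = 3728223 + 3*√141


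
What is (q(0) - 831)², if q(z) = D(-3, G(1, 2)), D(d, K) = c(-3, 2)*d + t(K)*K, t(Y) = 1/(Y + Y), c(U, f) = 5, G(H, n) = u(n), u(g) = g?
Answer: 2859481/4 ≈ 7.1487e+5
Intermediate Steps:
G(H, n) = n
t(Y) = 1/(2*Y)
D(d, K) = ½ + 5*d (D(d, K) = 5*d + (1/(2*K))*K = 5*d + ½ = ½ + 5*d)
q(z) = -29/2 (q(z) = ½ + 5*(-3) = ½ - 15 = -29/2)
(q(0) - 831)² = (-29/2 - 831)² = (-1691/2)² = 2859481/4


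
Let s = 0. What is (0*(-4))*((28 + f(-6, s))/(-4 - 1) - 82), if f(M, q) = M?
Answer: 0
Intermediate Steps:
(0*(-4))*((28 + f(-6, s))/(-4 - 1) - 82) = (0*(-4))*((28 - 6)/(-4 - 1) - 82) = 0*(22/(-5) - 82) = 0*(22*(-⅕) - 82) = 0*(-22/5 - 82) = 0*(-432/5) = 0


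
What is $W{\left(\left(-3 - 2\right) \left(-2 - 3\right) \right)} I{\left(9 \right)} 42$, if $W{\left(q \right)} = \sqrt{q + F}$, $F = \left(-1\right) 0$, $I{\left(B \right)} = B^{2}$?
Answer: $17010$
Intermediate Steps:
$F = 0$
$W{\left(q \right)} = \sqrt{q}$ ($W{\left(q \right)} = \sqrt{q + 0} = \sqrt{q}$)
$W{\left(\left(-3 - 2\right) \left(-2 - 3\right) \right)} I{\left(9 \right)} 42 = \sqrt{\left(-3 - 2\right) \left(-2 - 3\right)} 9^{2} \cdot 42 = \sqrt{\left(-5\right) \left(-5\right)} 81 \cdot 42 = \sqrt{25} \cdot 81 \cdot 42 = 5 \cdot 81 \cdot 42 = 405 \cdot 42 = 17010$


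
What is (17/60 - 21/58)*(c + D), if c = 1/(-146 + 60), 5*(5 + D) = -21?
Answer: 542657/748200 ≈ 0.72528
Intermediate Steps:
D = -46/5 (D = -5 + (⅕)*(-21) = -5 - 21/5 = -46/5 ≈ -9.2000)
c = -1/86 (c = 1/(-86) = -1/86 ≈ -0.011628)
(17/60 - 21/58)*(c + D) = (17/60 - 21/58)*(-1/86 - 46/5) = (17*(1/60) - 21*1/58)*(-3961/430) = (17/60 - 21/58)*(-3961/430) = -137/1740*(-3961/430) = 542657/748200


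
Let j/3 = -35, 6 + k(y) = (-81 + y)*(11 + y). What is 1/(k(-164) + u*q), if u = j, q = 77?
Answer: 1/29394 ≈ 3.4021e-5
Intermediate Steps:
k(y) = -6 + (-81 + y)*(11 + y)
j = -105 (j = 3*(-35) = -105)
u = -105
1/(k(-164) + u*q) = 1/((-897 + (-164)**2 - 70*(-164)) - 105*77) = 1/((-897 + 26896 + 11480) - 8085) = 1/(37479 - 8085) = 1/29394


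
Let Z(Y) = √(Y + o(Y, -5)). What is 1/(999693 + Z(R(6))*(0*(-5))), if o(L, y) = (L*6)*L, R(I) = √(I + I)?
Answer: 1/999693 ≈ 1.0003e-6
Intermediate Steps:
R(I) = √2*√I (R(I) = √(2*I) = √2*√I)
o(L, y) = 6*L² (o(L, y) = (6*L)*L = 6*L²)
Z(Y) = √(Y + 6*Y²)
1/(999693 + Z(R(6))*(0*(-5))) = 1/(999693 + √((√2*√6)*(1 + 6*(√2*√6)))*(0*(-5))) = 1/(999693 + √((2*√3)*(1 + 6*(2*√3)))*0) = 1/(999693 + √((2*√3)*(1 + 12*√3))*0) = 1/(999693 + √(2*√3*(1 + 12*√3))*0) = 1/(999693 + (√2*3^(¼)*√(1 + 12*√3))*0) = 1/(999693 + 0) = 1/999693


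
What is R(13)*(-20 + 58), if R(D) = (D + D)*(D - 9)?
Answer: 3952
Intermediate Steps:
R(D) = 2*D*(-9 + D) (R(D) = (2*D)*(-9 + D) = 2*D*(-9 + D))
R(13)*(-20 + 58) = (2*13*(-9 + 13))*(-20 + 58) = (2*13*4)*38 = 104*38 = 3952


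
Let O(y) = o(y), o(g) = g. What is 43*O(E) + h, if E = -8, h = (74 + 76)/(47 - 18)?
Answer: -9826/29 ≈ -338.83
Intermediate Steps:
h = 150/29 ≈ 5.1724
O(y) = y
43*O(E) + h = 43*(-8) + 150/29 = -344 + 150/29 = -9826/29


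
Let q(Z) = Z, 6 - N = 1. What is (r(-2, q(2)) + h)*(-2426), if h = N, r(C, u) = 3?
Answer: -19408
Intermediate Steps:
N = 5 (N = 6 - 1*1 = 6 - 1 = 5)
h = 5
(r(-2, q(2)) + h)*(-2426) = (3 + 5)*(-2426) = 8*(-2426) = -19408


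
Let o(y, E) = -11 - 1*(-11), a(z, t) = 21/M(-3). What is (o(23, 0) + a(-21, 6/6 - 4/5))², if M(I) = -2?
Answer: 441/4 ≈ 110.25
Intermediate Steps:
a(z, t) = -21/2 (a(z, t) = 21/(-2) = 21*(-½) = -21/2)
o(y, E) = 0 (o(y, E) = -11 + 11 = 0)
(o(23, 0) + a(-21, 6/6 - 4/5))² = (0 - 21/2)² = (-21/2)² = 441/4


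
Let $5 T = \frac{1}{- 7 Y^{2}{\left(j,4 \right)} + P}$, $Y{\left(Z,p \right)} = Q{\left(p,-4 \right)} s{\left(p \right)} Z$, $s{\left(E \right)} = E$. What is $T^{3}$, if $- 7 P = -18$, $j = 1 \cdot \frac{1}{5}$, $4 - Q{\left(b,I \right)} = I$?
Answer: $- \frac{42875}{122956240829176} \approx -3.487 \cdot 10^{-10}$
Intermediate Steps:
$Q{\left(b,I \right)} = 4 - I$
$j = \frac{1}{5}$ ($j = 1 \cdot \frac{1}{5} = \frac{1}{5} \approx 0.2$)
$Y{\left(Z,p \right)} = 8 Z p$ ($Y{\left(Z,p \right)} = \left(4 - -4\right) p Z = \left(4 + 4\right) p Z = 8 p Z = 8 Z p$)
$P = \frac{18}{7}$ ($P = \left(- \frac{1}{7}\right) \left(-18\right) = \frac{18}{7} \approx 2.5714$)
$T = - \frac{35}{49726}$ ($T = \frac{1}{5 \left(- 7 \left(8 \cdot \frac{1}{5} \cdot 4\right)^{2} + \frac{18}{7}\right)} = \frac{1}{5 \left(- 7 \left(\frac{32}{5}\right)^{2} + \frac{18}{7}\right)} = \frac{1}{5 \left(\left(-7\right) \frac{1024}{25} + \frac{18}{7}\right)} = \frac{1}{5 \left(- \frac{7168}{25} + \frac{18}{7}\right)} = \frac{1}{5 \left(- \frac{49726}{175}\right)} = \frac{1}{5} \left(- \frac{175}{49726}\right) = - \frac{35}{49726} \approx -0.00070386$)
$T^{3} = \left(- \frac{35}{49726}\right)^{3} = - \frac{42875}{122956240829176}$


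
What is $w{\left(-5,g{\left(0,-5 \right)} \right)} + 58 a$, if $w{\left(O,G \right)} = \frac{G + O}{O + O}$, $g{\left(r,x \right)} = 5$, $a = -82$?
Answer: $-4756$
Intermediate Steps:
$w{\left(O,G \right)} = \frac{G + O}{2 O}$
$w{\left(-5,g{\left(0,-5 \right)} \right)} + 58 a = \frac{5 - 5}{2 \left(-5\right)} + 58 \left(-82\right) = \frac{1}{2} \left(- \frac{1}{5}\right) 0 - 4756 = 0 - 4756 = -4756$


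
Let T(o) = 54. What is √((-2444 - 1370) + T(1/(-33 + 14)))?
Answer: 4*I*√235 ≈ 61.319*I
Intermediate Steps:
√((-2444 - 1370) + T(1/(-33 + 14))) = √((-2444 - 1370) + 54) = √(-3814 + 54) = √(-3760) = 4*I*√235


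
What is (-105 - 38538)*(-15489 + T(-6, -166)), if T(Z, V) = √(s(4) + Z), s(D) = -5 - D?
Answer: 598541427 - 38643*I*√15 ≈ 5.9854e+8 - 1.4966e+5*I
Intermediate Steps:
T(Z, V) = √(-9 + Z) (T(Z, V) = √((-5 - 1*4) + Z) = √((-5 - 4) + Z) = √(-9 + Z))
(-105 - 38538)*(-15489 + T(-6, -166)) = (-105 - 38538)*(-15489 + √(-9 - 6)) = -38643*(-15489 + √(-15)) = -38643*(-15489 + I*√15) = 598541427 - 38643*I*√15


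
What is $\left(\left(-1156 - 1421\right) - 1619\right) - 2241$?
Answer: $-6437$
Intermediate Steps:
$\left(\left(-1156 - 1421\right) - 1619\right) - 2241 = \left(-2577 - 1619\right) - 2241 = -4196 - 2241 = -6437$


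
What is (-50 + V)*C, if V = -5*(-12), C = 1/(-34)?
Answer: -5/17 ≈ -0.29412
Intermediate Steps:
C = -1/34 (C = 1*(-1/34) = -1/34 ≈ -0.029412)
V = 60
(-50 + V)*C = (-50 + 60)*(-1/34) = 10*(-1/34) = -5/17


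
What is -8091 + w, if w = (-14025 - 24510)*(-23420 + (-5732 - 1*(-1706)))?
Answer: 1057623519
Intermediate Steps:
w = 1057631610 (w = -38535*(-23420 + (-5732 + 1706)) = -38535*(-23420 - 4026) = -38535*(-27446) = 1057631610)
-8091 + w = -8091 + 1057631610 = 1057623519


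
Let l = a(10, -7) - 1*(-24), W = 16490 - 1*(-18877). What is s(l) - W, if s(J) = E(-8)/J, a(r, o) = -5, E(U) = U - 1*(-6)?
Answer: -671975/19 ≈ -35367.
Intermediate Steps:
E(U) = 6 + U (E(U) = U + 6 = 6 + U)
W = 35367 (W = 16490 + 18877 = 35367)
l = 19 (l = -5 - 1*(-24) = -5 + 24 = 19)
s(J) = -2/J (s(J) = (6 - 8)/J = -2/J)
s(l) - W = -2/19 - 1*35367 = -2*1/19 - 35367 = -2/19 - 35367 = -671975/19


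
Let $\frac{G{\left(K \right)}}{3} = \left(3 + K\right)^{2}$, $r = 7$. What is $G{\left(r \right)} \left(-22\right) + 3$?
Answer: $-6597$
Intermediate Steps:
$G{\left(K \right)} = 3 \left(3 + K\right)^{2}$
$G{\left(r \right)} \left(-22\right) + 3 = 3 \left(3 + 7\right)^{2} \left(-22\right) + 3 = 3 \cdot 10^{2} \left(-22\right) + 3 = 3 \cdot 100 \left(-22\right) + 3 = 300 \left(-22\right) + 3 = -6600 + 3 = -6597$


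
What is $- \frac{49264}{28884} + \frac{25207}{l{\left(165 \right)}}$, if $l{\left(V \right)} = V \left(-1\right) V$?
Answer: $- \frac{172440949}{65530575} \approx -2.6315$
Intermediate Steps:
$l{\left(V \right)} = - V^{2}$ ($l{\left(V \right)} = - V V = - V^{2}$)
$- \frac{49264}{28884} + \frac{25207}{l{\left(165 \right)}} = - \frac{49264}{28884} + \frac{25207}{\left(-1\right) 165^{2}} = \left(-49264\right) \frac{1}{28884} + \frac{25207}{\left(-1\right) 27225} = - \frac{12316}{7221} + \frac{25207}{-27225} = - \frac{12316}{7221} + 25207 \left(- \frac{1}{27225}\right) = - \frac{12316}{7221} - \frac{25207}{27225} = - \frac{172440949}{65530575}$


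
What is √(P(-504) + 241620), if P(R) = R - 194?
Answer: √240922 ≈ 490.84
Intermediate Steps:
P(R) = -194 + R
√(P(-504) + 241620) = √((-194 - 504) + 241620) = √(-698 + 241620) = √240922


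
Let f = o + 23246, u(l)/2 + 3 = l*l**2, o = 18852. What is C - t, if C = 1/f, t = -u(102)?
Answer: 89349216181/42098 ≈ 2.1224e+6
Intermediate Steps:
u(l) = -6 + 2*l**3 (u(l) = -6 + 2*(l*l**2) = -6 + 2*l**3)
f = 42098 (f = 18852 + 23246 = 42098)
t = -2122410 (t = -(-6 + 2*102**3) = -(-6 + 2*1061208) = -(-6 + 2122416) = -1*2122410 = -2122410)
C = 1/42098 ≈ 2.3754e-5
C - t = 1/42098 - 1*(-2122410) = 1/42098 + 2122410 = 89349216181/42098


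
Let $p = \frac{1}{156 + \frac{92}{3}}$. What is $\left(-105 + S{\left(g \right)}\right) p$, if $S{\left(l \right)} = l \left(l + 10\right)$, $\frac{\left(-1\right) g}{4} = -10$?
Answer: $\frac{1137}{112} \approx 10.152$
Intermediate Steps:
$g = 40$ ($g = \left(-4\right) \left(-10\right) = 40$)
$S{\left(l \right)} = l \left(10 + l\right)$
$p = \frac{3}{560}$ ($p = \frac{1}{156 + 92 \cdot \frac{1}{3}} = \frac{1}{156 + \frac{92}{3}} = \frac{1}{\frac{560}{3}} = \frac{3}{560} \approx 0.0053571$)
$\left(-105 + S{\left(g \right)}\right) p = \left(-105 + 40 \left(10 + 40\right)\right) \frac{3}{560} = \left(-105 + 40 \cdot 50\right) \frac{3}{560} = \left(-105 + 2000\right) \frac{3}{560} = 1895 \cdot \frac{3}{560} = \frac{1137}{112}$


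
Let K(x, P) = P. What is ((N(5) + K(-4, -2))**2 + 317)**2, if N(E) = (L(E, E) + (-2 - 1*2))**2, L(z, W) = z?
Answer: 101124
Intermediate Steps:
N(E) = (-4 + E)**2 (N(E) = (E + (-2 - 1*2))**2 = (E + (-2 - 2))**2 = (E - 4)**2 = (-4 + E)**2)
((N(5) + K(-4, -2))**2 + 317)**2 = (((-4 + 5)**2 - 2)**2 + 317)**2 = ((1**2 - 2)**2 + 317)**2 = ((1 - 2)**2 + 317)**2 = ((-1)**2 + 317)**2 = (1 + 317)**2 = 318**2 = 101124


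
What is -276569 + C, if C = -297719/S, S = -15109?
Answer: -4178383302/15109 ≈ -2.7655e+5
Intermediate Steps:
C = 297719/15109 (C = -297719/(-15109) = -297719*(-1/15109) = 297719/15109 ≈ 19.705)
-276569 + C = -276569 + 297719/15109 = -4178383302/15109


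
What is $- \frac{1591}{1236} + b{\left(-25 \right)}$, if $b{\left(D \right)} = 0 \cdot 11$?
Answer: $- \frac{1591}{1236} \approx -1.2872$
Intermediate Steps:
$b{\left(D \right)} = 0$
$- \frac{1591}{1236} + b{\left(-25 \right)} = - \frac{1591}{1236} + 0 = - \frac{1591}{1236}$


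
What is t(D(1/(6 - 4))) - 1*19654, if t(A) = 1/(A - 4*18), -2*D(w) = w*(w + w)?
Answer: -5680010/289 ≈ -19654.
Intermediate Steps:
D(w) = -w² (D(w) = -w*(w + w)/2 = -w*2*w/2 = -w²)
t(A) = 1/(-72 + A) (t(A) = 1/(A - 72) = 1/(-72 + A))
t(D(1/(6 - 4))) - 1*19654 = 1/(-72 - (1/(6 - 4))²) - 1*19654 = 1/(-72 - (1/2)²) - 19654 = 1/(-72 - (½)²) - 19654 = 1/(-72 - 1*¼) - 19654 = 1/(-72 - ¼) - 19654 = 1/(-289/4) - 19654 = -4/289 - 19654 = -5680010/289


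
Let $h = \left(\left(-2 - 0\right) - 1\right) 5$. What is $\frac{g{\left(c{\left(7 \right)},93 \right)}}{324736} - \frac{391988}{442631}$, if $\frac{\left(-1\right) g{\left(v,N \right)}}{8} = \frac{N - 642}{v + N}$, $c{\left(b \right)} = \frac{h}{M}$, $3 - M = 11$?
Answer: $- \frac{503122617863}{568215152582} \approx -0.88544$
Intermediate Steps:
$M = -8$ ($M = 3 - 11 = -8$)
$h = -15$ ($h = \left(\left(-2 + 0\right) - 1\right) 5 = \left(-2 - 1\right) 5 = \left(-3\right) 5 = -15$)
$c{\left(b \right)} = \frac{15}{8}$ ($c{\left(b \right)} = - \frac{15}{-8} = \left(-15\right) \left(- \frac{1}{8}\right) = \frac{15}{8}$)
$g{\left(v,N \right)} = - \frac{8 \left(-642 + N\right)}{N + v}$ ($g{\left(v,N \right)} = - 8 \frac{N - 642}{v + N} = - 8 \frac{-642 + N}{N + v} = - \frac{8 \left(-642 + N\right)}{N + v}$)
$\frac{g{\left(c{\left(7 \right)},93 \right)}}{324736} - \frac{391988}{442631} = \frac{8 \frac{1}{93 + \frac{15}{8}} \left(642 - 93\right)}{324736} - \frac{391988}{442631} = \frac{8 \left(642 - 93\right)}{\frac{759}{8}} \cdot \frac{1}{324736} - \frac{391988}{442631} = 8 \cdot \frac{8}{759} \cdot 549 \cdot \frac{1}{324736} - \frac{391988}{442631} = \frac{11712}{253} \cdot \frac{1}{324736} - \frac{391988}{442631} = \frac{183}{1283722} - \frac{391988}{442631} = - \frac{503122617863}{568215152582}$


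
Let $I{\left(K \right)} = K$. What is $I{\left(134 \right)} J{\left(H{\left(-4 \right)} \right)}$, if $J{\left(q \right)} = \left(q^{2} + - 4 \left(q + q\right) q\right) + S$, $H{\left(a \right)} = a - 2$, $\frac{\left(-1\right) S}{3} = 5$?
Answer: $-35778$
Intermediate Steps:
$S = -15$ ($S = \left(-3\right) 5 = -15$)
$H{\left(a \right)} = -2 + a$
$J{\left(q \right)} = -15 - 7 q^{2}$ ($J{\left(q \right)} = \left(q^{2} + - 4 \left(q + q\right) q\right) - 15 = \left(q^{2} + - 4 \cdot 2 q q\right) - 15 = \left(q^{2} + - 8 q q\right) - 15 = \left(q^{2} - 8 q^{2}\right) - 15 = - 7 q^{2} - 15 = -15 - 7 q^{2}$)
$I{\left(134 \right)} J{\left(H{\left(-4 \right)} \right)} = 134 \left(-15 - 7 \left(-2 - 4\right)^{2}\right) = 134 \left(-15 - 7 \left(-6\right)^{2}\right) = 134 \left(-15 - 252\right) = 134 \left(-267\right) = -35778$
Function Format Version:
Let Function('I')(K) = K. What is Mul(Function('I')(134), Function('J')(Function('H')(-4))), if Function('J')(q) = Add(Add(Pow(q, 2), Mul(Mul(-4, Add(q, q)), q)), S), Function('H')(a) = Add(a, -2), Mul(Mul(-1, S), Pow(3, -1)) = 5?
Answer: -35778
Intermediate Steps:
S = -15 (S = Mul(-3, 5) = -15)
Function('H')(a) = Add(-2, a)
Function('J')(q) = Add(-15, Mul(-7, Pow(q, 2))) (Function('J')(q) = Add(Add(Pow(q, 2), Mul(Mul(-4, Add(q, q)), q)), -15) = Add(Add(Pow(q, 2), Mul(Mul(-4, Mul(2, q)), q)), -15) = Add(Add(Pow(q, 2), Mul(Mul(-8, q), q)), -15) = Add(Add(Pow(q, 2), Mul(-8, Pow(q, 2))), -15) = Add(Mul(-7, Pow(q, 2)), -15) = Add(-15, Mul(-7, Pow(q, 2))))
Mul(Function('I')(134), Function('J')(Function('H')(-4))) = Mul(134, Add(-15, Mul(-7, Pow(Add(-2, -4), 2)))) = Mul(134, Add(-15, Mul(-7, Pow(-6, 2)))) = Mul(134, Add(-15, Mul(-7, 36))) = Mul(134, Add(-15, -252)) = Mul(134, -267) = -35778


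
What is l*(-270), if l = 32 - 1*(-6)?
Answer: -10260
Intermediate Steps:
l = 38 (l = 32 + 6 = 38)
l*(-270) = 38*(-270) = -10260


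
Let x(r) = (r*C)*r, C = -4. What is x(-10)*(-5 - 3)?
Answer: 3200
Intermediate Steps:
x(r) = -4*r**2 (x(r) = (r*(-4))*r = (-4*r)*r = -4*r**2)
x(-10)*(-5 - 3) = (-4*(-10)**2)*(-5 - 3) = -4*100*(-8) = -400*(-8) = 3200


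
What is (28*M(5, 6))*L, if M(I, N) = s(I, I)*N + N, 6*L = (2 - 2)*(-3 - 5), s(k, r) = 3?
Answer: 0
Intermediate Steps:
L = 0 (L = ((2 - 2)*(-3 - 5))/6 = (0*(-8))/6 = (⅙)*0 = 0)
M(I, N) = 4*N (M(I, N) = 3*N + N = 4*N)
(28*M(5, 6))*L = (28*(4*6))*0 = (28*24)*0 = 672*0 = 0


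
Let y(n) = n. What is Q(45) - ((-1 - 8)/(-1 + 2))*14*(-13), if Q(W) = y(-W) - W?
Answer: -1728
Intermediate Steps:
Q(W) = -2*W (Q(W) = -W - W = -2*W)
Q(45) - ((-1 - 8)/(-1 + 2))*14*(-13) = -2*45 - ((-1 - 8)/(-1 + 2))*14*(-13) = -90 - -9/1*14*(-13) = -90 - -9*1*14*(-13) = -90 - (-9*14)*(-13) = -90 - (-126)*(-13) = -90 - 1*1638 = -90 - 1638 = -1728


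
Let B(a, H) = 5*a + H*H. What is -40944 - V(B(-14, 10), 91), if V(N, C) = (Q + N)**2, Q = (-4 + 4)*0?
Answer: -41844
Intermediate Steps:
Q = 0 (Q = 0*0 = 0)
B(a, H) = H**2 + 5*a (B(a, H) = 5*a + H**2 = H**2 + 5*a)
V(N, C) = N**2 (V(N, C) = (0 + N)**2 = N**2)
-40944 - V(B(-14, 10), 91) = -40944 - (10**2 + 5*(-14))**2 = -40944 - (100 - 70)**2 = -40944 - 1*30**2 = -40944 - 1*900 = -40944 - 900 = -41844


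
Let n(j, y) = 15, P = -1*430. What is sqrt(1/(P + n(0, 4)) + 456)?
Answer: sqrt(78534185)/415 ≈ 21.354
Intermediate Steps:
P = -430
sqrt(1/(P + n(0, 4)) + 456) = sqrt(1/(-430 + 15) + 456) = sqrt(1/(-415) + 456) = sqrt(-1/415 + 456) = sqrt(189239/415) = sqrt(78534185)/415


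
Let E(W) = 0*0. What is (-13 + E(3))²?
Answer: 169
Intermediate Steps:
E(W) = 0
(-13 + E(3))² = (-13 + 0)² = (-13)² = 169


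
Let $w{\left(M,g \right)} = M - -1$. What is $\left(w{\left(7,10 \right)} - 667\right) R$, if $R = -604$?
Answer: $398036$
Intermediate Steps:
$w{\left(M,g \right)} = 1 + M$ ($w{\left(M,g \right)} = M + 1 = 1 + M$)
$\left(w{\left(7,10 \right)} - 667\right) R = \left(\left(1 + 7\right) - 667\right) \left(-604\right) = \left(8 - 667\right) \left(-604\right) = \left(-659\right) \left(-604\right) = 398036$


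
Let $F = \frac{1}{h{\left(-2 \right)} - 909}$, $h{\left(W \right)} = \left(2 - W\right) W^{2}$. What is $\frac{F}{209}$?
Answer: $- \frac{1}{186637} \approx -5.358 \cdot 10^{-6}$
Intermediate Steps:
$h{\left(W \right)} = W^{2} \left(2 - W\right)$
$F = - \frac{1}{893}$ ($F = \frac{1}{\left(-2\right)^{2} \left(2 - -2\right) - 909} = \frac{1}{4 \left(2 + 2\right) - 909} = \frac{1}{4 \cdot 4 - 909} = \frac{1}{16 - 909} = \frac{1}{-893} = - \frac{1}{893} \approx -0.0011198$)
$\frac{F}{209} = - \frac{1}{893 \cdot 209} = \left(- \frac{1}{893}\right) \frac{1}{209} = - \frac{1}{186637}$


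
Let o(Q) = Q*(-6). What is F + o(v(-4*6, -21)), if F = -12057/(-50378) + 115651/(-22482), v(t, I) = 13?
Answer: -23474464973/283149549 ≈ -82.905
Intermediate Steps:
F = -1388800151/283149549 (F = -12057*(-1/50378) + 115651*(-1/22482) = 12057/50378 - 115651/22482 = -1388800151/283149549 ≈ -4.9048)
o(Q) = -6*Q
F + o(v(-4*6, -21)) = -1388800151/283149549 - 6*13 = -1388800151/283149549 - 78 = -23474464973/283149549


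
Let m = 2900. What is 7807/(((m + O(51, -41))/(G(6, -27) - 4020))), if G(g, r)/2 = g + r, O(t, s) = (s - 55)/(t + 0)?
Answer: -269552289/24634 ≈ -10942.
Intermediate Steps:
O(t, s) = (-55 + s)/t
G(g, r) = 2*g + 2*r (G(g, r) = 2*(g + r) = 2*g + 2*r)
7807/(((m + O(51, -41))/(G(6, -27) - 4020))) = 7807/(((2900 + (-55 - 41)/51)/((2*6 + 2*(-27)) - 4020))) = 7807/(((2900 + (1/51)*(-96))/((12 - 54) - 4020))) = 7807/(((2900 - 32/17)/(-42 - 4020))) = 7807/(((49268/17)/(-4062))) = 7807/(((49268/17)*(-1/4062))) = 7807/(-24634/34527) = 7807*(-34527/24634) = -269552289/24634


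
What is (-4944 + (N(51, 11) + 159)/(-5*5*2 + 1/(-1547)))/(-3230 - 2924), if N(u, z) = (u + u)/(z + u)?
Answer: 5931413862/7378279837 ≈ 0.80390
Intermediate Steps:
N(u, z) = 2*u/(u + z) (N(u, z) = (2*u)/(u + z) = 2*u/(u + z))
(-4944 + (N(51, 11) + 159)/(-5*5*2 + 1/(-1547)))/(-3230 - 2924) = (-4944 + (2*51/(51 + 11) + 159)/(-5*5*2 + 1/(-1547)))/(-3230 - 2924) = (-4944 + (2*51/62 + 159)/(-25*2 - 1/1547))/(-6154) = (-4944 + (2*51*(1/62) + 159)/(-50 - 1/1547))*(-1/6154) = (-4944 + (51/31 + 159)/(-77351/1547))*(-1/6154) = (-4944 + (4980/31)*(-1547/77351))*(-1/6154) = (-4944 - 7704060/2397881)*(-1/6154) = -11862827724/2397881*(-1/6154) = 5931413862/7378279837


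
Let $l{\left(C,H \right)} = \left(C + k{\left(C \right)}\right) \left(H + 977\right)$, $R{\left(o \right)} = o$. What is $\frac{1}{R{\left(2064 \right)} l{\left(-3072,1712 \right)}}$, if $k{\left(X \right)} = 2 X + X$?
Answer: $- \frac{1}{68199579648} \approx -1.4663 \cdot 10^{-11}$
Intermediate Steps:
$k{\left(X \right)} = 3 X$
$l{\left(C,H \right)} = 4 C \left(977 + H\right)$ ($l{\left(C,H \right)} = \left(C + 3 C\right) \left(H + 977\right) = 4 C \left(977 + H\right)$)
$\frac{1}{R{\left(2064 \right)} l{\left(-3072,1712 \right)}} = \frac{1}{2064 \cdot 4 \left(-3072\right) \left(977 + 1712\right)} = \frac{1}{2064 \cdot 4 \left(-3072\right) 2689} = \frac{1}{2064 \left(-33042432\right)} = \frac{1}{2064} \left(- \frac{1}{33042432}\right) = - \frac{1}{68199579648}$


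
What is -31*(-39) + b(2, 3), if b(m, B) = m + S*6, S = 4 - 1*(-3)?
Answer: 1253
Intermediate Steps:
S = 7 (S = 4 + 3 = 7)
b(m, B) = 42 + m (b(m, B) = m + 7*6 = m + 42 = 42 + m)
-31*(-39) + b(2, 3) = -31*(-39) + (42 + 2) = 1209 + 44 = 1253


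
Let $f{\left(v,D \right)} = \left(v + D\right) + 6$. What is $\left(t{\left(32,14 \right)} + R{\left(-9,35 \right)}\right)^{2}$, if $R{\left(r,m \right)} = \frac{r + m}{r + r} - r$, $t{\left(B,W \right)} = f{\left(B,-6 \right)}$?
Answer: $\frac{126736}{81} \approx 1564.6$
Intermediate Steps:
$f{\left(v,D \right)} = 6 + D + v$ ($f{\left(v,D \right)} = \left(D + v\right) + 6 = 6 + D + v$)
$t{\left(B,W \right)} = B$ ($t{\left(B,W \right)} = 6 - 6 + B = B$)
$R{\left(r,m \right)} = - r + \frac{m + r}{2 r}$ ($R{\left(r,m \right)} = \frac{m + r}{2 r} - r = - r + \frac{m + r}{2 r}$)
$\left(t{\left(32,14 \right)} + R{\left(-9,35 \right)}\right)^{2} = \left(32 + \left(\frac{1}{2} - -9 + \frac{1}{2} \cdot 35 \frac{1}{-9}\right)\right)^{2} = \left(32 + \left(\frac{1}{2} + 9 + \frac{1}{2} \cdot 35 \left(- \frac{1}{9}\right)\right)\right)^{2} = \left(32 + \left(\frac{1}{2} + 9 - \frac{35}{18}\right)\right)^{2} = \left(32 + \frac{68}{9}\right)^{2} = \left(\frac{356}{9}\right)^{2} = \frac{126736}{81}$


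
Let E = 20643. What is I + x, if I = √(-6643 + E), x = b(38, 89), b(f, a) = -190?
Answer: -190 + 20*√35 ≈ -71.678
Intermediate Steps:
x = -190
I = 20*√35 (I = √(-6643 + 20643) = √14000 = 20*√35 ≈ 118.32)
I + x = 20*√35 - 190 = -190 + 20*√35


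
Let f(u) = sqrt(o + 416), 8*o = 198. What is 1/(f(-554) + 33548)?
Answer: 134192/4501871453 - 2*sqrt(1763)/4501871453 ≈ 2.9789e-5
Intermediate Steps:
o = 99/4 (o = (1/8)*198 = 99/4 ≈ 24.750)
f(u) = sqrt(1763)/2 (f(u) = sqrt(99/4 + 416) = sqrt(1763/4) = sqrt(1763)/2)
1/(f(-554) + 33548) = 1/(sqrt(1763)/2 + 33548) = 1/(33548 + sqrt(1763)/2)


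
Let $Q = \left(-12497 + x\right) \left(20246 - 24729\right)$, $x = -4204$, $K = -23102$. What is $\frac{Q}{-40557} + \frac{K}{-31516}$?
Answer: $- \frac{393114057669}{213032402} \approx -1845.3$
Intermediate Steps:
$Q = 74870583$ ($Q = \left(-12497 - 4204\right) \left(20246 - 24729\right) = \left(-16701\right) \left(-4483\right) = 74870583$)
$\frac{Q}{-40557} + \frac{K}{-31516} = \frac{74870583}{-40557} - \frac{23102}{-31516} = 74870583 \left(- \frac{1}{40557}\right) - - \frac{11551}{15758} = - \frac{24956861}{13519} + \frac{11551}{15758} = - \frac{393114057669}{213032402}$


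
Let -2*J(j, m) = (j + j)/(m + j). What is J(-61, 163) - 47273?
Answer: -4821785/102 ≈ -47272.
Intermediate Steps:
J(j, m) = -j/(j + m) (J(j, m) = -(j + j)/(2*(m + j)) = -2*j/(2*(j + m)) = -j/(j + m))
J(-61, 163) - 47273 = -1*(-61)/(-61 + 163) - 47273 = -1*(-61)/102 - 47273 = -1*(-61)*1/102 - 47273 = 61/102 - 47273 = -4821785/102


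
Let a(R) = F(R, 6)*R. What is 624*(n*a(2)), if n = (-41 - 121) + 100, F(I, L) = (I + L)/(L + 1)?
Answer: -619008/7 ≈ -88430.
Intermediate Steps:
F(I, L) = (I + L)/(1 + L)
n = -62 (n = -162 + 100 = -62)
a(R) = R*(6/7 + R/7) (a(R) = ((R + 6)/(1 + 6))*R = ((6 + R)/7)*R = (6/7 + R/7)*R = R*(6/7 + R/7))
624*(n*a(2)) = 624*(-62*2*(6 + 2)/7) = 624*(-62*2*8/7) = 624*(-62*16/7) = 624*(-992/7) = -619008/7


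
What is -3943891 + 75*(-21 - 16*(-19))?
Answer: -3922666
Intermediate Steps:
-3943891 + 75*(-21 - 16*(-19)) = -3943891 + 75*(-21 + 304) = -3943891 + 75*283 = -3943891 + 21225 = -3922666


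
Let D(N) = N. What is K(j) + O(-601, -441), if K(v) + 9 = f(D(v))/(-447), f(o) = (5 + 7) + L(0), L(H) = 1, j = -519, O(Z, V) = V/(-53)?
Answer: -16781/23691 ≈ -0.70833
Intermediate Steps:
O(Z, V) = -V/53 (O(Z, V) = V*(-1/53) = -V/53)
f(o) = 13 (f(o) = (5 + 7) + 1 = 12 + 1 = 13)
K(v) = -4036/447 (K(v) = -9 + 13/(-447) = -9 + 13*(-1/447) = -9 - 13/447 = -4036/447)
K(j) + O(-601, -441) = -4036/447 - 1/53*(-441) = -4036/447 + 441/53 = -16781/23691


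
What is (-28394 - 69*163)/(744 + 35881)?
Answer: -39641/36625 ≈ -1.0823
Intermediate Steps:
(-28394 - 69*163)/(744 + 35881) = (-28394 - 11247)/36625 = -39641*1/36625 = -39641/36625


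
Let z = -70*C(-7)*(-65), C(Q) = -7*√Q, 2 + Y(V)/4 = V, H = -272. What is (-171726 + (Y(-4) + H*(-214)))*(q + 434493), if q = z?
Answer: -49333204206 + 3616312700*I*√7 ≈ -4.9333e+10 + 9.5679e+9*I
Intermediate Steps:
Y(V) = -8 + 4*V
z = -31850*I*√7 (z = -(-490)*√(-7)*(-65) = -(-490)*I*√7*(-65) = (490*I*√7)*(-65) = -31850*I*√7 ≈ -84267.0*I)
q = -31850*I*√7 ≈ -84267.0*I
(-171726 + (Y(-4) + H*(-214)))*(q + 434493) = (-171726 + ((-8 + 4*(-4)) - 272*(-214)))*(-31850*I*√7 + 434493) = (-171726 + ((-8 - 16) + 58208))*(434493 - 31850*I*√7) = (-171726 + (-24 + 58208))*(434493 - 31850*I*√7) = (-171726 + 58184)*(434493 - 31850*I*√7) = -113542*(434493 - 31850*I*√7) = -49333204206 + 3616312700*I*√7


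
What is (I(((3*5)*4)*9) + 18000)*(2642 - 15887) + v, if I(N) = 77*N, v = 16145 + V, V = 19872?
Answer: -789101083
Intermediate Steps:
v = 36017 (v = 16145 + 19872 = 36017)
(I(((3*5)*4)*9) + 18000)*(2642 - 15887) + v = (77*(((3*5)*4)*9) + 18000)*(2642 - 15887) + 36017 = (77*((15*4)*9) + 18000)*(-13245) + 36017 = (77*(60*9) + 18000)*(-13245) + 36017 = (77*540 + 18000)*(-13245) + 36017 = (41580 + 18000)*(-13245) + 36017 = 59580*(-13245) + 36017 = -789137100 + 36017 = -789101083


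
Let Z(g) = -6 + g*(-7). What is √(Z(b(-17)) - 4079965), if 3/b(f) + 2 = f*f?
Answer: I*√6858431374/41 ≈ 2019.9*I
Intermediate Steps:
b(f) = 3/(-2 + f²) (b(f) = 3/(-2 + f*f) = 3/(-2 + f²))
Z(g) = -6 - 7*g
√(Z(b(-17)) - 4079965) = √((-6 - 21/(-2 + (-17)²)) - 4079965) = √((-6 - 21/(-2 + 289)) - 4079965) = √((-6 - 21/287) - 4079965) = √((-6 - 7*3/287) - 4079965) = √((-6 - 3/41) - 4079965) = √(-249/41 - 4079965) = √(-167278814/41) = I*√6858431374/41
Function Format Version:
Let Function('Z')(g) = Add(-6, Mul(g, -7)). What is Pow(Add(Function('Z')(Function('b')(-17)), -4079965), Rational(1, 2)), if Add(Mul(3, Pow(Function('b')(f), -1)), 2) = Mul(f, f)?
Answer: Mul(Rational(1, 41), I, Pow(6858431374, Rational(1, 2))) ≈ Mul(2019.9, I)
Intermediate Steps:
Function('b')(f) = Mul(3, Pow(Add(-2, Pow(f, 2)), -1)) (Function('b')(f) = Mul(3, Pow(Add(-2, Mul(f, f)), -1)) = Mul(3, Pow(Add(-2, Pow(f, 2)), -1)))
Function('Z')(g) = Add(-6, Mul(-7, g))
Pow(Add(Function('Z')(Function('b')(-17)), -4079965), Rational(1, 2)) = Pow(Add(Add(-6, Mul(-7, Mul(3, Pow(Add(-2, Pow(-17, 2)), -1)))), -4079965), Rational(1, 2)) = Pow(Add(Add(-6, Mul(-7, Mul(3, Pow(Add(-2, 289), -1)))), -4079965), Rational(1, 2)) = Pow(Add(Add(-6, Mul(-7, Mul(3, Pow(287, -1)))), -4079965), Rational(1, 2)) = Pow(Add(Add(-6, Mul(-7, Mul(3, Rational(1, 287)))), -4079965), Rational(1, 2)) = Pow(Add(Add(-6, Mul(-7, Rational(3, 287))), -4079965), Rational(1, 2)) = Pow(Add(Add(-6, Rational(-3, 41)), -4079965), Rational(1, 2)) = Pow(Add(Rational(-249, 41), -4079965), Rational(1, 2)) = Pow(Rational(-167278814, 41), Rational(1, 2)) = Mul(Rational(1, 41), I, Pow(6858431374, Rational(1, 2)))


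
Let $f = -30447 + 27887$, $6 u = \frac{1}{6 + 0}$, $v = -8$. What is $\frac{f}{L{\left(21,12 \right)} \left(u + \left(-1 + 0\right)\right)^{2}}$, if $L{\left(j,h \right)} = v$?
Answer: $\frac{82944}{245} \approx 338.55$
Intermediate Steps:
$u = \frac{1}{36}$ ($u = \frac{1}{6 \left(6 + 0\right)} = \frac{1}{6 \cdot 6} = \frac{1}{6} \cdot \frac{1}{6} = \frac{1}{36} \approx 0.027778$)
$L{\left(j,h \right)} = -8$
$f = -2560$
$\frac{f}{L{\left(21,12 \right)} \left(u + \left(-1 + 0\right)\right)^{2}} = - \frac{2560}{\left(-8\right) \left(\frac{1}{36} + \left(-1 + 0\right)\right)^{2}} = - \frac{2560}{\left(-8\right) \left(\frac{1}{36} - 1\right)^{2}} = - \frac{2560}{\left(-8\right) \left(- \frac{35}{36}\right)^{2}} = - \frac{2560}{\left(-8\right) \frac{1225}{1296}} = - \frac{2560}{- \frac{1225}{162}} = \left(-2560\right) \left(- \frac{162}{1225}\right) = \frac{82944}{245}$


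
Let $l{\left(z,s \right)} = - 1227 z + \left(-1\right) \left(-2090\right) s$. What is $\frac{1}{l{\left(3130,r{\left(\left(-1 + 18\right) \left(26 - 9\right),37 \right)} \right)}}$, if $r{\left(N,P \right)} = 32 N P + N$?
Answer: $\frac{1}{711911340} \approx 1.4047 \cdot 10^{-9}$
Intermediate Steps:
$r{\left(N,P \right)} = N + 32 N P$ ($r{\left(N,P \right)} = 32 N P + N = N + 32 N P$)
$l{\left(z,s \right)} = - 1227 z + 2090 s$
$\frac{1}{l{\left(3130,r{\left(\left(-1 + 18\right) \left(26 - 9\right),37 \right)} \right)}} = \frac{1}{\left(-1227\right) 3130 + 2090 \left(-1 + 18\right) \left(26 - 9\right) \left(1 + 32 \cdot 37\right)} = \frac{1}{-3840510 + 2090 \cdot 17 \cdot 17 \left(1 + 1184\right)} = \frac{1}{-3840510 + 2090 \cdot 289 \cdot 1185} = \frac{1}{-3840510 + 2090 \cdot 342465} = \frac{1}{-3840510 + 715751850} = \frac{1}{711911340}$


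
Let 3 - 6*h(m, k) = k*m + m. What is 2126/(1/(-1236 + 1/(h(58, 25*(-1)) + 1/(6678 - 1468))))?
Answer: -1591516930738/605663 ≈ -2.6277e+6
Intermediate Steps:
h(m, k) = 1/2 - m/6 - k*m/6 (h(m, k) = 1/2 - (k*m + m)/6 = 1/2 - (m + k*m)/6 = 1/2 + (-m/6 - k*m/6) = 1/2 - m/6 - k*m/6)
2126/(1/(-1236 + 1/(h(58, 25*(-1)) + 1/(6678 - 1468)))) = 2126/(1/(-1236 + 1/((1/2 - 1/6*58 - 1/6*25*(-1)*58) + 1/(6678 - 1468)))) = 2126/(1/(-1236 + 1/((1/2 - 29/3 - 1/6*(-25)*58) + 1/5210))) = 2126/(1/(-1236 + 1/((1/2 - 29/3 + 725/3) + 1/5210))) = 2126/(1/(-1236 + 1/(465/2 + 1/5210))) = 2126/(1/(-1236 + 1/(605663/2605))) = 2126/(1/(-1236 + 2605/605663)) = 2126/(1/(-748596863/605663)) = 2126/(-605663/748596863) = 2126*(-748596863/605663) = -1591516930738/605663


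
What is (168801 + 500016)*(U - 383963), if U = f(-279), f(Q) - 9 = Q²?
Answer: -204733578321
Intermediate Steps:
f(Q) = 9 + Q²
U = 77850 (U = 9 + (-279)² = 9 + 77841 = 77850)
(168801 + 500016)*(U - 383963) = (168801 + 500016)*(77850 - 383963) = 668817*(-306113) = -204733578321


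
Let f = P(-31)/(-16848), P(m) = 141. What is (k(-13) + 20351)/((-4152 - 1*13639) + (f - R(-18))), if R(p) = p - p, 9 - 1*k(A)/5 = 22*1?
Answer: -113926176/99914303 ≈ -1.1402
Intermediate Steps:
k(A) = -65 (k(A) = 45 - 110 = -65)
R(p) = 0
f = -47/5616 (f = 141/(-16848) = 141*(-1/16848) = -47/5616 ≈ -0.0083689)
(k(-13) + 20351)/((-4152 - 1*13639) + (f - R(-18))) = (-65 + 20351)/((-4152 - 1*13639) + (-47/5616 - 1*0)) = 20286/((-4152 - 13639) + (-47/5616 + 0)) = 20286/(-17791 - 47/5616) = 20286/(-99914303/5616) = 20286*(-5616/99914303) = -113926176/99914303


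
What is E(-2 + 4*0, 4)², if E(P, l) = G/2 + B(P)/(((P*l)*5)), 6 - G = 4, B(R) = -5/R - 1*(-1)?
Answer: 5329/6400 ≈ 0.83266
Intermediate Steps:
B(R) = 1 - 5/R (B(R) = -5/R + 1 = 1 - 5/R)
G = 2 (G = 6 - 1*4 = 6 - 4 = 2)
E(P, l) = 1 + (-5 + P)/(5*P²*l) (E(P, l) = 2/2 + ((-5 + P)/P)/(((P*l)*5)) = 2*(½) + ((-5 + P)/P)/((5*P*l)) = 1 + ((-5 + P)/P)*(1/(5*P*l)) = 1 + (-5 + P)/(5*P²*l))
E(-2 + 4*0, 4)² = ((-1 + (-2 + 4*0)/5 + 4*(-2 + 4*0)²)/((-2 + 4*0)²*4))² = ((¼)*(-1 + (-2 + 0)/5 + 4*(-2 + 0)²)/(-2 + 0)²)² = ((¼)*(-1 + (⅕)*(-2) + 4*(-2)²)/(-2)²)² = ((¼)*(¼)*(-1 - ⅖ + 4*4))² = ((¼)*(¼)*(-1 - ⅖ + 16))² = ((¼)*(¼)*(73/5))² = (73/80)² = 5329/6400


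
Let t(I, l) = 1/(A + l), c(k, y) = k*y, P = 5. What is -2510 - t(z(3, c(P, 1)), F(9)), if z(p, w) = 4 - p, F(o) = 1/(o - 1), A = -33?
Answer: -660122/263 ≈ -2510.0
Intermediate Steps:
F(o) = 1/(-1 + o)
t(I, l) = 1/(-33 + l)
-2510 - t(z(3, c(P, 1)), F(9)) = -2510 - 1/(-33 + 1/(-1 + 9)) = -2510 - 1/(-33 + 1/8) = -2510 - 1/(-263/8) = -2510 - 1*(-8/263) = -2510 + 8/263 = -660122/263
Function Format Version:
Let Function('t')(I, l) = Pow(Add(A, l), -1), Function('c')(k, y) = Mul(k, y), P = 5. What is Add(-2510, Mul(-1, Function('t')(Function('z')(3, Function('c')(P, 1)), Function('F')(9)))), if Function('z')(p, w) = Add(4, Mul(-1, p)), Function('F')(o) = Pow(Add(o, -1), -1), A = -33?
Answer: Rational(-660122, 263) ≈ -2510.0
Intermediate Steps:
Function('F')(o) = Pow(Add(-1, o), -1)
Function('t')(I, l) = Pow(Add(-33, l), -1)
Add(-2510, Mul(-1, Function('t')(Function('z')(3, Function('c')(P, 1)), Function('F')(9)))) = Add(-2510, Mul(-1, Pow(Add(-33, Pow(Add(-1, 9), -1)), -1))) = Add(-2510, Mul(-1, Pow(Add(-33, Pow(8, -1)), -1))) = Add(-2510, Mul(-1, Pow(Add(-33, Rational(1, 8)), -1))) = Add(-2510, Mul(-1, Pow(Rational(-263, 8), -1))) = Add(-2510, Mul(-1, Rational(-8, 263))) = Add(-2510, Rational(8, 263)) = Rational(-660122, 263)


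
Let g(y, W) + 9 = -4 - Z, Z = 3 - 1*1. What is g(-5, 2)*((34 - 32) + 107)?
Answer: -1635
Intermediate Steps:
Z = 2 (Z = 3 - 1 = 2)
g(y, W) = -15 (g(y, W) = -9 + (-4 - 1*2) = -9 + (-4 - 2) = -9 - 6 = -15)
g(-5, 2)*((34 - 32) + 107) = -15*((34 - 32) + 107) = -15*(2 + 107) = -15*109 = -1635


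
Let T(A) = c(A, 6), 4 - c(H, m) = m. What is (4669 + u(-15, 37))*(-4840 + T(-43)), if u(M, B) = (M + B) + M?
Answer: -22641192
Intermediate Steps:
u(M, B) = B + 2*M (u(M, B) = (B + M) + M = B + 2*M)
c(H, m) = 4 - m
T(A) = -2 (T(A) = 4 - 1*6 = 4 - 6 = -2)
(4669 + u(-15, 37))*(-4840 + T(-43)) = (4669 + (37 + 2*(-15)))*(-4840 - 2) = (4669 + (37 - 30))*(-4842) = (4669 + 7)*(-4842) = 4676*(-4842) = -22641192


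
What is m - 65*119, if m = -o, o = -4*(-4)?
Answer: -7751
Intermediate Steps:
o = 16
m = -16 (m = -1*16 = -16)
m - 65*119 = -16 - 65*119 = -16 - 7735 = -7751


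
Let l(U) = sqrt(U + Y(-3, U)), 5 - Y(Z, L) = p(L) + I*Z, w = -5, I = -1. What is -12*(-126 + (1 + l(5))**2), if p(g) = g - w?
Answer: 1536 - 24*I*sqrt(3) ≈ 1536.0 - 41.569*I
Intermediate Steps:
p(g) = 5 + g (p(g) = g - 1*(-5) = g + 5 = 5 + g)
Y(Z, L) = Z - L (Y(Z, L) = 5 - ((5 + L) - Z) = 5 - (5 + L - Z) = 5 + (-5 + Z - L) = Z - L)
l(U) = I*sqrt(3) (l(U) = sqrt(U + (-3 - U)) = sqrt(-3) = I*sqrt(3))
-12*(-126 + (1 + l(5))**2) = -12*(-126 + (1 + I*sqrt(3))**2) = 1512 - 12*(1 + I*sqrt(3))**2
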